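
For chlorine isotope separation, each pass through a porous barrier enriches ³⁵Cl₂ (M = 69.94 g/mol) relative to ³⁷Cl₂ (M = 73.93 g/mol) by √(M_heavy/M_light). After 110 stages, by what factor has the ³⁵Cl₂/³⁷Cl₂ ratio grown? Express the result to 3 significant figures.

Each stage multiplies the ratio by α = √(73.93/69.94), so after 110 stages the overall factor is α^110 = (73.93/69.94)^(110/2).
= 1.05705^55 = 21.1.

21.1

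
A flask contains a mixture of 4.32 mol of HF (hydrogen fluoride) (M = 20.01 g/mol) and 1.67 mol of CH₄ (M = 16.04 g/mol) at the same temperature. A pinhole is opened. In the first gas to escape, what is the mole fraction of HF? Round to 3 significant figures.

0.698

Effusion rate of each component ∝ n_i/√M_i (partial pressure × 1/√M).
x_HF(eff) = (n_HF/√M_HF) / (n_HF/√M_HF + n_CH₄/√M_CH₄)
= (4.32/√20.01) / (4.32/√20.01 + 1.67/√16.04) = 0.9657/(0.9657 + 0.4170) = 0.698.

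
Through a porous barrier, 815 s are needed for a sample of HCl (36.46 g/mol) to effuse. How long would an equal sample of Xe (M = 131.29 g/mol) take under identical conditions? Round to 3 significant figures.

Using Graham's law: t_Xe/t_HCl = √(M_Xe/M_HCl) = √(131.29/36.46) = √3.601 = 1.898.
So the time for Xe is 815 × 1.898 = 1550 s.

1550 s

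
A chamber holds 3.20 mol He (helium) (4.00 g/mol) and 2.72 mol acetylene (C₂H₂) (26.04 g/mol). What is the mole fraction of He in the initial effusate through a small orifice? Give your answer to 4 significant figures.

0.7501

Each component's effusion rate ∝ (its partial pressure)·(1/√M) ∝ n_i/√M_i.
Mole fraction of He in the effusate = (n_He/√M_He) / (n_He/√M_He + n_C₂H₂/√M_C₂H₂)
= (3.20/√4.00) / (3.20/√4.00 + 2.72/√26.04) = 1.600/(1.600 + 0.5330) = 0.7501.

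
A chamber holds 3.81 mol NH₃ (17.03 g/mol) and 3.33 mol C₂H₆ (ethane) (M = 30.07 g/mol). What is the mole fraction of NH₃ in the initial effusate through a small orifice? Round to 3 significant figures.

The effusion rate of species i is ∝ p_i/√M_i ∝ n_i/√M_i.
x_NH₃(eff) = (n_NH₃/√M_NH₃) / (n_NH₃/√M_NH₃ + n_C₂H₆/√M_C₂H₆)
= (3.81/√17.03) / (3.81/√17.03 + 3.33/√30.07) = 0.9232/(0.9232 + 0.6073) = 0.603.

0.603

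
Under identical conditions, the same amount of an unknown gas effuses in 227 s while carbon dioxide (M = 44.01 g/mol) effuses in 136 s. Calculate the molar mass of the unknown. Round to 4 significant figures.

122.6 g/mol

Using Graham's law: t_X/t_CO₂ = √(M_X/M_CO₂).
227/136 = 1.669 = √(M_X/44.01)
M_X = 44.01 × 1.669² = 44.01 × 2.786 = 122.6 g/mol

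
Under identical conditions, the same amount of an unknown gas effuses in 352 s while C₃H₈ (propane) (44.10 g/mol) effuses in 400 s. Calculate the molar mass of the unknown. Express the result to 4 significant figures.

Using Graham's law: t_X/t_C₃H₈ = √(M_X/M_C₃H₈).
352/400 = 0.8800 = √(M_X/44.10)
M_X = 44.10 × 0.8800² = 44.10 × 0.7744 = 34.15 g/mol

34.15 g/mol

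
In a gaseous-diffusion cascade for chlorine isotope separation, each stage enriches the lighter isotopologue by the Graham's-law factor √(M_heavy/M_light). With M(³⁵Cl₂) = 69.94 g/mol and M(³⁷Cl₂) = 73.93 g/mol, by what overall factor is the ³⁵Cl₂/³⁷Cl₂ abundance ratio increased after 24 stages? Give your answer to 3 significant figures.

Overall factor = α^24 with α = √(73.93/69.94), i.e. (73.93/69.94)^(24/2).
= 1.05705^12 = 1.95.

1.95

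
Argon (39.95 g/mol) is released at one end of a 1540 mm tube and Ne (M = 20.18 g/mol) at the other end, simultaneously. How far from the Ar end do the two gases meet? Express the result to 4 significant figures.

Distances travelled in equal time are proportional to diffusion rates, so d_Ar/d_Ne = √(M_Ne/M_Ar) = √(20.18/39.95) = 0.7107.
With d_Ar + d_Ne = 1540 mm, d_Ne = 1540/(1 + 0.7107) = 900.2 mm.
d_Ar = 1540 − 900.2 = 639.8 mm.

639.8 mm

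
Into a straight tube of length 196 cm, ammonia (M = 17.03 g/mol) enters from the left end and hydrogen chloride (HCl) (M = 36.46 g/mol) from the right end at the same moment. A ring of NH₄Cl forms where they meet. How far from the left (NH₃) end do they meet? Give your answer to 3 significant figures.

In equal time, each gas travels a distance ∝ its rate ∝ 1/√M, so d_NH₃/d_HCl = √(M_HCl/M_NH₃) = √(36.46/17.03) = 1.463.
With d_NH₃ + d_HCl = 196 cm, d_HCl = 196/(1 + 1.463) = 79.57 cm.
d_NH₃ = 196 − 79.57 = 116 cm.

116 cm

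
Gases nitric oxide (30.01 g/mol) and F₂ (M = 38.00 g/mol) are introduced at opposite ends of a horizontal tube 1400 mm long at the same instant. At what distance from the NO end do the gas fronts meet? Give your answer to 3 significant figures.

Distances travelled in equal time are proportional to diffusion rates, so d_NO/d_F₂ = √(M_F₂/M_NO) = √(38.00/30.01) = 1.125.
With d_NO + d_F₂ = 1400 mm, d_F₂ = 1400/(1 + 1.125) = 658.7 mm.
d_NO = 1400 − 658.7 = 741 mm.

741 mm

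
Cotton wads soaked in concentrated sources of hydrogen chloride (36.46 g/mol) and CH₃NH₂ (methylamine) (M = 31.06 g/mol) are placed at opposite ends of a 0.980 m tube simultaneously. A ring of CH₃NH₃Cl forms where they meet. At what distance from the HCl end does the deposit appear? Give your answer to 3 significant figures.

0.470 m

In equal time, each gas travels a distance ∝ its rate ∝ 1/√M, so d_HCl/d_CH₃NH₂ = √(M_CH₃NH₂/M_HCl) = √(31.06/36.46) = 0.9230.
With d_HCl + d_CH₃NH₂ = 0.980 m, d_CH₃NH₂ = 0.980/(1 + 0.9230) = 0.5096 m.
d_HCl = 0.980 − 0.5096 = 0.470 m.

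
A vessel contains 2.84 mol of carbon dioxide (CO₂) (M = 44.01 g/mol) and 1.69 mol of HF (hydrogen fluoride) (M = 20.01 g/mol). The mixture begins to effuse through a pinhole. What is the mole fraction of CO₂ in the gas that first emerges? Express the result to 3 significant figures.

0.531

Each component's effusion rate ∝ (its partial pressure)·(1/√M) ∝ n_i/√M_i.
So x_CO₂ in the escaping gas = (n_CO₂/√M_CO₂) / Σ(n_i/√M_i)
= (2.84/√44.01) / (2.84/√44.01 + 1.69/√20.01) = 0.4281/(0.4281 + 0.3778) = 0.531.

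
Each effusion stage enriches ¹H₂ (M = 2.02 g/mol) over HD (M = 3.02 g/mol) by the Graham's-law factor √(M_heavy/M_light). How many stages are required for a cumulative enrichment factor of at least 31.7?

18

Per stage α = (3.02/2.02)^(1/2) = 1.49505^0.5, giving ln α = 0.2011.
Need α^N ≥ 31.7 ⇒ N ≥ ln(31.7) / ln α = 3.456 / 0.2011 = 17.19.
Minimum whole number of stages: N = 18.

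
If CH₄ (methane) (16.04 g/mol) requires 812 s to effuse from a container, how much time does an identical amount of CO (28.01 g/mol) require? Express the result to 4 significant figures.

1073 s

Graham's law gives t_CO/t_CH₄ = √(M_CO/M_CH₄) = √(28.01/16.04) = √1.746 = 1.321.
So the time for CO is 812 × 1.321 = 1073 s.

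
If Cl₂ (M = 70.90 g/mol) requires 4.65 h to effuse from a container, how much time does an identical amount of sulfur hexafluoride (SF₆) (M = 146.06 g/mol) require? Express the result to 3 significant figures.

6.67 h

Since effusion rate ∝ 1/√M, t_SF₆/t_Cl₂ = √(M_SF₆/M_Cl₂) = √(146.06/70.90) = √2.060 = 1.435.
So the time for SF₆ is 4.65 × 1.435 = 6.67 h.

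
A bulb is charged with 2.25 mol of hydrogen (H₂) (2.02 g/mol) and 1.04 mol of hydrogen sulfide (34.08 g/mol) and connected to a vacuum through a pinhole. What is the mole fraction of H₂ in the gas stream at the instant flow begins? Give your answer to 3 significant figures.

0.899

Effusion rate of each component ∝ n_i/√M_i (partial pressure × 1/√M).
Mole fraction of H₂ in the effusate = (n_H₂/√M_H₂) / (n_H₂/√M_H₂ + n_H₂S/√M_H₂S)
= (2.25/√2.02) / (2.25/√2.02 + 1.04/√34.08) = 1.583/(1.583 + 0.1781) = 0.899.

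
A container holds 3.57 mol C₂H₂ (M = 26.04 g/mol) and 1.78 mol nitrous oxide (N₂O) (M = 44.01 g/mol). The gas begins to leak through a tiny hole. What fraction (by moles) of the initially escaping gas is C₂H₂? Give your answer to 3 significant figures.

Rate_i ∝ x_i/√M_i (Graham's law weighted by mole fraction), so the effusate composition follows n_i/√M_i.
x_C₂H₂(eff) = (n_C₂H₂/√M_C₂H₂) / (n_C₂H₂/√M_C₂H₂ + n_N₂O/√M_N₂O)
= (3.57/√26.04) / (3.57/√26.04 + 1.78/√44.01) = 0.6996/(0.6996 + 0.2683) = 0.723.

0.723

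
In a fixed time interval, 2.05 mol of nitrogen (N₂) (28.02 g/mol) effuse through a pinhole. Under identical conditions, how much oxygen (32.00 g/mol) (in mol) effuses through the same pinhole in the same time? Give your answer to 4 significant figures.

1.918 mol

Graham's law gives rate_O₂/rate_N₂ = √(M_N₂/M_O₂) = √(28.02/32.00) = √0.8756 = 0.9357.
So the amount for O₂ is 2.05 × 0.9357 = 1.918 mol.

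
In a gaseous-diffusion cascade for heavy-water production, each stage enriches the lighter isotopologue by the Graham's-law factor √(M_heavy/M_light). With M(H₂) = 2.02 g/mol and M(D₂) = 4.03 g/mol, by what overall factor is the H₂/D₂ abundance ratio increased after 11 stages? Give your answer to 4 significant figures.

The single-stage factor is √(M_heavy/M_light), so 11 stages give [√(4.03/2.02)]^11 = (4.03/2.02)^(11/2).
= 1.99505^(11/2) = 44.64.

44.64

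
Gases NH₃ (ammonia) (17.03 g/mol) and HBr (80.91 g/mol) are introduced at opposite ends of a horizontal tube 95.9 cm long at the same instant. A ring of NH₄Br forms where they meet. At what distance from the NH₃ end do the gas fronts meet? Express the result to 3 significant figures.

Distances travelled in equal time are proportional to diffusion rates, so d_NH₃/d_HBr = √(M_HBr/M_NH₃) = √(80.91/17.03) = 2.180.
With d_NH₃ + d_HBr = 95.9 cm, d_HBr = 95.9/(1 + 2.180) = 30.16 cm.
d_NH₃ = 95.9 − 30.16 = 65.7 cm.

65.7 cm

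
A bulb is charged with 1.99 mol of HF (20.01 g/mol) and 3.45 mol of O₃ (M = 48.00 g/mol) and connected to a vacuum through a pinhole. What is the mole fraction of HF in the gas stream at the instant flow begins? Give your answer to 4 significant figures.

0.4718

The effusion rate of species i is ∝ p_i/√M_i ∝ n_i/√M_i.
x_HF(eff) = (n_HF/√M_HF) / (n_HF/√M_HF + n_O₃/√M_O₃)
= (1.99/√20.01) / (1.99/√20.01 + 3.45/√48.00) = 0.4449/(0.4449 + 0.4980) = 0.4718.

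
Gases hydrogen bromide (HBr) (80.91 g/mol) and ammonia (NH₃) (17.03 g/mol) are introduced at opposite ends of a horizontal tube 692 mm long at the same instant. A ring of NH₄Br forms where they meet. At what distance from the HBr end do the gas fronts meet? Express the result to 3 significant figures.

218 mm

In equal time, each gas travels a distance ∝ its rate ∝ 1/√M, so d_HBr/d_NH₃ = √(M_NH₃/M_HBr) = √(17.03/80.91) = 0.4588.
With d_HBr + d_NH₃ = 692 mm, d_NH₃ = 692/(1 + 0.4588) = 474.4 mm.
d_HBr = 692 − 474.4 = 218 mm.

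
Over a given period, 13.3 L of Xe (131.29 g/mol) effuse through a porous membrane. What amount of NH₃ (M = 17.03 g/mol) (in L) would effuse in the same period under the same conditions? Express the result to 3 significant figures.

Graham's law gives rate_NH₃/rate_Xe = √(M_Xe/M_NH₃) = √(131.29/17.03) = √7.709 = 2.777.
So the volume for NH₃ is 13.3 × 2.777 = 36.9 L.

36.9 L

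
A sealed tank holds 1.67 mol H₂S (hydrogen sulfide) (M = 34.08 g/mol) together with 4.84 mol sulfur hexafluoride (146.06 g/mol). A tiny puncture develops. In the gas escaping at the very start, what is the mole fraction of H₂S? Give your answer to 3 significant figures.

0.417

Rate_i ∝ x_i/√M_i (Graham's law weighted by mole fraction), so the effusate composition follows n_i/√M_i.
x_H₂S(eff) = (n_H₂S/√M_H₂S) / (n_H₂S/√M_H₂S + n_SF₆/√M_SF₆)
= (1.67/√34.08) / (1.67/√34.08 + 4.84/√146.06) = 0.2861/(0.2861 + 0.4005) = 0.417.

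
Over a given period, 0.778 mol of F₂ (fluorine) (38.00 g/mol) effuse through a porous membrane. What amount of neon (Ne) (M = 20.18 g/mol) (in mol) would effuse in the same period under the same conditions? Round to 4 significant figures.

1.068 mol

By Graham's law, rate_Ne/rate_F₂ = √(M_F₂/M_Ne) = √(38.00/20.18) = √1.883 = 1.372.
So the amount for Ne is 0.778 × 1.372 = 1.068 mol.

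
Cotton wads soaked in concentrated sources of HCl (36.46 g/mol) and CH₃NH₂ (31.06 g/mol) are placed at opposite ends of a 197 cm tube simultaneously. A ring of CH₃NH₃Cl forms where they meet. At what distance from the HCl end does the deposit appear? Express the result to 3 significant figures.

The fronts meet when d_HCl + d_CH₃NH₂ = L with d_HCl/d_CH₃NH₂ = √(M_CH₃NH₂/M_HCl) (Graham's law). Here √(M_CH₃NH₂/M_HCl) = √(31.06/36.46) = 0.9230.
With d_HCl + d_CH₃NH₂ = 197 cm, d_CH₃NH₂ = 197/(1 + 0.9230) = 102.4 cm.
d_HCl = 197 − 102.4 = 94.6 cm.

94.6 cm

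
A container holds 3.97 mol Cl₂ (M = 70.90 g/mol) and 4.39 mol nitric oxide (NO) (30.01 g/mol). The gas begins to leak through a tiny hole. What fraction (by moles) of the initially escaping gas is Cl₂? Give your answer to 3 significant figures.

0.370

Rate_i ∝ x_i/√M_i (Graham's law weighted by mole fraction), so the effusate composition follows n_i/√M_i.
Mole fraction of Cl₂ in the effusate = (n_Cl₂/√M_Cl₂) / (n_Cl₂/√M_Cl₂ + n_NO/√M_NO)
= (3.97/√70.90) / (3.97/√70.90 + 4.39/√30.01) = 0.4715/(0.4715 + 0.8014) = 0.370.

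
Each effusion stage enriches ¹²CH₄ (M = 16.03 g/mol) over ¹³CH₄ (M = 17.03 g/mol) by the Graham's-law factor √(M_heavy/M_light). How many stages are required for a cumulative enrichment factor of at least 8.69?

With α = √(17.03/16.03) per stage, ln α = ½ ln(1.06238) = 0.03026.
Need α^N ≥ 8.69 ⇒ N ≥ ln(8.69) / ln α = 2.162 / 0.03026 = 71.46.
Rounding up, N = 72 stages.

72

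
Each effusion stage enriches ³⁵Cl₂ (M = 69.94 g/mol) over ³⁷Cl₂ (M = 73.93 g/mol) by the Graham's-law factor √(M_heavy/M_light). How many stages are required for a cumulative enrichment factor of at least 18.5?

Single-stage factor α = √(73.93/69.94), so ln α = ½ ln(1.05705) = 0.02774.
Need α^N ≥ 18.5 ⇒ N ≥ ln(18.5) / ln α = 2.918 / 0.02774 = 105.18.
Minimum whole number of stages: N = 106.

106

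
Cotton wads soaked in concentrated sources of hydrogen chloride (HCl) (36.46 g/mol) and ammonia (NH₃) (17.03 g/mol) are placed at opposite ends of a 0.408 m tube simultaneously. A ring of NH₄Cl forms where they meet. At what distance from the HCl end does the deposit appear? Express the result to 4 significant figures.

In equal time, each gas travels a distance ∝ its rate ∝ 1/√M, so d_HCl/d_NH₃ = √(M_NH₃/M_HCl) = √(17.03/36.46) = 0.6834.
With d_HCl + d_NH₃ = 0.408 m, d_NH₃ = 0.408/(1 + 0.6834) = 0.2424 m.
d_HCl = 0.408 − 0.2424 = 0.1656 m.

0.1656 m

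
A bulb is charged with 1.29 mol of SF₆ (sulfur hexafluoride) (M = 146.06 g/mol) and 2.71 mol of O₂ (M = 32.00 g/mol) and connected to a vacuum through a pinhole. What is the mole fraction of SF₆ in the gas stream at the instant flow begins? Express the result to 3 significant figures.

Each component's effusion rate ∝ (its partial pressure)·(1/√M) ∝ n_i/√M_i.
Mole fraction of SF₆ in the effusate = (n_SF₆/√M_SF₆) / (n_SF₆/√M_SF₆ + n_O₂/√M_O₂)
= (1.29/√146.06) / (1.29/√146.06 + 2.71/√32.00) = 0.1067/(0.1067 + 0.4791) = 0.182.

0.182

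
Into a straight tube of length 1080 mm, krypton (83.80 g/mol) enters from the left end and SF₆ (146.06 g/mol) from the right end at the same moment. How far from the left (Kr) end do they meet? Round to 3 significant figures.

Distances travelled in equal time are proportional to diffusion rates, so d_Kr/d_SF₆ = √(M_SF₆/M_Kr) = √(146.06/83.80) = 1.320.
With d_Kr + d_SF₆ = 1080 mm, d_SF₆ = 1080/(1 + 1.320) = 465.5 mm.
d_Kr = 1080 − 465.5 = 615 mm.

615 mm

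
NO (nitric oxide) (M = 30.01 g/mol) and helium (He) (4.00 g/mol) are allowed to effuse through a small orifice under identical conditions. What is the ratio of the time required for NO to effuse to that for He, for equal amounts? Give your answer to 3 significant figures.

By Graham's law, t_NO/t_He = √(M_NO/M_He) = √(30.01/4.00) = √7.503 = 2.74.

2.74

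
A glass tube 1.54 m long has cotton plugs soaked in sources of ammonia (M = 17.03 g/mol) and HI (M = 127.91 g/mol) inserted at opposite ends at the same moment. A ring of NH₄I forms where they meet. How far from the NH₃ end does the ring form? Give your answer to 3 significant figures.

1.13 m

Distances travelled in equal time are proportional to diffusion rates, so d_NH₃/d_HI = √(M_HI/M_NH₃) = √(127.91/17.03) = 2.741.
With d_NH₃ + d_HI = 1.54 m, d_HI = 1.54/(1 + 2.741) = 0.4117 m.
d_NH₃ = 1.54 − 0.4117 = 1.13 m.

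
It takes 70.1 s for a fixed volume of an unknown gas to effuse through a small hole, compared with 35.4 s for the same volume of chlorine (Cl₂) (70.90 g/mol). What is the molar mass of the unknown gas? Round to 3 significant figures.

Graham's law gives t_X/t_Cl₂ = √(M_X/M_Cl₂).
70.1/35.4 = 1.980 = √(M_X/70.90)
M_X = 70.90 × 1.980² = 70.90 × 3.921 = 278 g/mol

278 g/mol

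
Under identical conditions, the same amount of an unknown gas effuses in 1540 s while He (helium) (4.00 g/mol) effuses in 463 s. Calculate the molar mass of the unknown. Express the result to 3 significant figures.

By Graham's law, t_X/t_He = √(M_X/M_He).
1540/463 = 3.326 = √(M_X/4.00)
M_X = 4.00 × 3.326² = 4.00 × 11.06 = 44.3 g/mol

44.3 g/mol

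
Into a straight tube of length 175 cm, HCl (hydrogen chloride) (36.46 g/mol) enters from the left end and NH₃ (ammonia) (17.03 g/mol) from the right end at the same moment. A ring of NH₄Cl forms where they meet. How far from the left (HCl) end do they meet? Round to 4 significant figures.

71.05 cm

Distances travelled in equal time are proportional to diffusion rates, so d_HCl/d_NH₃ = √(M_NH₃/M_HCl) = √(17.03/36.46) = 0.6834.
With d_HCl + d_NH₃ = 175 cm, d_NH₃ = 175/(1 + 0.6834) = 104.0 cm.
d_HCl = 175 − 104.0 = 71.05 cm.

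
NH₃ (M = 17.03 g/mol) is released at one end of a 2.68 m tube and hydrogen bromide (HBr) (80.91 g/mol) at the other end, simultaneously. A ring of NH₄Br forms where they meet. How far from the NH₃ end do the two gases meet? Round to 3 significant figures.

The fronts meet when d_NH₃ + d_HBr = L with d_NH₃/d_HBr = √(M_HBr/M_NH₃) (Graham's law). Here √(M_HBr/M_NH₃) = √(80.91/17.03) = 2.180.
With d_NH₃ + d_HBr = 2.68 m, d_HBr = 2.68/(1 + 2.180) = 0.8429 m.
d_NH₃ = 2.68 − 0.8429 = 1.84 m.

1.84 m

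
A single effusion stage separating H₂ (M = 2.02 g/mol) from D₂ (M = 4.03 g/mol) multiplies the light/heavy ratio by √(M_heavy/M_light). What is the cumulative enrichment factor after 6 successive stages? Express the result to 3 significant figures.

7.94

Overall factor = α^6 with α = √(4.03/2.02), i.e. (4.03/2.02)^(6/2).
= 1.99505^3 = 7.94.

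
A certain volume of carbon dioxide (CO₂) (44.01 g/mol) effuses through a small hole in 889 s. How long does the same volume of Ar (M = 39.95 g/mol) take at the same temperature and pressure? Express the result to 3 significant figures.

By Graham's law, t_Ar/t_CO₂ = √(M_Ar/M_CO₂) = √(39.95/44.01) = √0.9077 = 0.9528.
So the time for Ar is 889 × 0.9528 = 847 s.

847 s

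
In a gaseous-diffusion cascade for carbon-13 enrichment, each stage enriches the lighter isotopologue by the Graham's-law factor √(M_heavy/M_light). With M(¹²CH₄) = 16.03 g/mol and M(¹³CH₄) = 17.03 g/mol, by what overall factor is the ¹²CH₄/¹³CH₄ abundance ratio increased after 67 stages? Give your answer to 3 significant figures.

7.59

The single-stage factor is √(M_heavy/M_light), so 67 stages give [√(17.03/16.03)]^67 = (17.03/16.03)^(67/2).
= 1.06238^(67/2) = 7.59.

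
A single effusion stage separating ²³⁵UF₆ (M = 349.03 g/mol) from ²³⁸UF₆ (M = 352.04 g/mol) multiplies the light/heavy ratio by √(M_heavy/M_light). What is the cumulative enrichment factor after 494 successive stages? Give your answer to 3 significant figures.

After 494 stages the ratio has grown by (√(352.04/349.03))^494 = (352.04/349.03)^(494/2).
= 1.00862^247 = 8.34.

8.34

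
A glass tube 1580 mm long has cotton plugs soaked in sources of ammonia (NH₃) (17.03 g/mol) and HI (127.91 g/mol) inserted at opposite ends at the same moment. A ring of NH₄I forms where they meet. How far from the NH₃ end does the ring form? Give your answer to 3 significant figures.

1160 mm

In equal time, each gas travels a distance ∝ its rate ∝ 1/√M, so d_NH₃/d_HI = √(M_HI/M_NH₃) = √(127.91/17.03) = 2.741.
With d_NH₃ + d_HI = 1580 mm, d_HI = 1580/(1 + 2.741) = 422.4 mm.
d_NH₃ = 1580 − 422.4 = 1160 mm.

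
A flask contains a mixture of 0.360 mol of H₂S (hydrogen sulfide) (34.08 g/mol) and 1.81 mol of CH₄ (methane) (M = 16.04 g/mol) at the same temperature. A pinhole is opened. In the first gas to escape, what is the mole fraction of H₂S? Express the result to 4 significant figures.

Each component's effusion rate ∝ (its partial pressure)·(1/√M) ∝ n_i/√M_i.
Mole fraction of H₂S in the effusate = (n_H₂S/√M_H₂S) / (n_H₂S/√M_H₂S + n_CH₄/√M_CH₄)
= (0.360/√34.08) / (0.360/√34.08 + 1.81/√16.04) = 0.06167/(0.06167 + 0.4519) = 0.1201.

0.1201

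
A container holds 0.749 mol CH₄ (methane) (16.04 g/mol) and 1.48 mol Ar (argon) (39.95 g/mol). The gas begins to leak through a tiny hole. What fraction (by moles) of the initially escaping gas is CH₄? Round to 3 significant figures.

0.444

Each component's effusion rate ∝ (its partial pressure)·(1/√M) ∝ n_i/√M_i.
x_CH₄(eff) = (n_CH₄/√M_CH₄) / (n_CH₄/√M_CH₄ + n_Ar/√M_Ar)
= (0.749/√16.04) / (0.749/√16.04 + 1.48/√39.95) = 0.1870/(0.1870 + 0.2342) = 0.444.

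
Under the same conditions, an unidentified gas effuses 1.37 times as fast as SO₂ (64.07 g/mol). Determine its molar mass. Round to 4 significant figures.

34.14 g/mol

Since effusion rate ∝ 1/√M, rate_X/rate_SO₂ = √(M_SO₂/M_X).
1.37 = √(64.07/M_X)
M_X = 64.07 / 1.37² = 64.07 / 1.877 = 34.14 g/mol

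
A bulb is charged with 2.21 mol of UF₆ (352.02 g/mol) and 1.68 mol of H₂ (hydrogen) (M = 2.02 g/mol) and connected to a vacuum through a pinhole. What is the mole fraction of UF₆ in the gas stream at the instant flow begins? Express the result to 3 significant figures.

0.0906

Rate_i ∝ x_i/√M_i (Graham's law weighted by mole fraction), so the effusate composition follows n_i/√M_i.
x_UF₆(eff) = (n_UF₆/√M_UF₆) / (n_UF₆/√M_UF₆ + n_H₂/√M_H₂)
= (2.21/√352.02) / (2.21/√352.02 + 1.68/√2.02) = 0.1178/(0.1178 + 1.182) = 0.0906.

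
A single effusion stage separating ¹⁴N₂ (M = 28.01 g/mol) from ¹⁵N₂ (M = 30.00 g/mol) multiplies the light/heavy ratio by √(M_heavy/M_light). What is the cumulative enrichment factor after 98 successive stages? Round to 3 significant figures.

Each stage multiplies the ratio by α = √(30.00/28.01), so after 98 stages the overall factor is α^98 = (30.00/28.01)^(98/2).
= 1.07105^49 = 28.9.

28.9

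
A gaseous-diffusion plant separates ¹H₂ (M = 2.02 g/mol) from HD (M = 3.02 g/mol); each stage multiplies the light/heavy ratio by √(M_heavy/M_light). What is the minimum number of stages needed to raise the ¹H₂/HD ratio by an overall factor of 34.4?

18

With α = √(3.02/2.02) per stage, ln α = ½ ln(1.49505) = 0.2011.
Need α^N ≥ 34.4 ⇒ N ≥ ln(34.4) / ln α = 3.538 / 0.2011 = 17.60.
Minimum whole number of stages: N = 18.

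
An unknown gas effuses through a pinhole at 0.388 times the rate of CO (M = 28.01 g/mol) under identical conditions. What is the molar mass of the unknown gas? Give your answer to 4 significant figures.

Graham's law gives rate_X/rate_CO = √(M_CO/M_X).
0.388 = √(28.01/M_X)
M_X = 28.01 / 0.388² = 28.01 / 0.1505 = 186.1 g/mol

186.1 g/mol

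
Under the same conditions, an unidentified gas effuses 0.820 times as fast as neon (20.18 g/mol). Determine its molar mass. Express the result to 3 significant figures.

30.0 g/mol

By Graham's law, rate_X/rate_Ne = √(M_Ne/M_X).
0.820 = √(20.18/M_X)
M_X = 20.18 / 0.820² = 20.18 / 0.6724 = 30.0 g/mol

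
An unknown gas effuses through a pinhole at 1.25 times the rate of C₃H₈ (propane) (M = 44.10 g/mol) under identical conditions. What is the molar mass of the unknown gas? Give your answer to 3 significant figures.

28.2 g/mol

Using Graham's law: rate_X/rate_C₃H₈ = √(M_C₃H₈/M_X).
1.25 = √(44.10/M_X)
M_X = 44.10 / 1.25² = 44.10 / 1.562 = 28.2 g/mol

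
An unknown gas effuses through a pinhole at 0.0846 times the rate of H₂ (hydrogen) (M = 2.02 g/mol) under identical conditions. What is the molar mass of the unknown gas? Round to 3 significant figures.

282 g/mol

From Graham's law, rate_X/rate_H₂ = √(M_H₂/M_X).
0.0846 = √(2.02/M_X)
M_X = 2.02 / 0.0846² = 2.02 / 0.007157 = 282 g/mol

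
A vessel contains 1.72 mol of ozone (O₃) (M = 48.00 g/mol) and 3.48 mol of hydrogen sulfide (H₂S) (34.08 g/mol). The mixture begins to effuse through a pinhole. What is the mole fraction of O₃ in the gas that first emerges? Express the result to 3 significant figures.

0.294

Effusion rate of each component ∝ n_i/√M_i (partial pressure × 1/√M).
So x_O₃ in the escaping gas = (n_O₃/√M_O₃) / Σ(n_i/√M_i)
= (1.72/√48.00) / (1.72/√48.00 + 3.48/√34.08) = 0.2483/(0.2483 + 0.5961) = 0.294.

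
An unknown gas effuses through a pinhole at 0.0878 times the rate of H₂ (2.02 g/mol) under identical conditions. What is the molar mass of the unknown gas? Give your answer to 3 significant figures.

Using Graham's law: rate_X/rate_H₂ = √(M_H₂/M_X).
0.0878 = √(2.02/M_X)
M_X = 2.02 / 0.0878² = 2.02 / 0.007709 = 262 g/mol

262 g/mol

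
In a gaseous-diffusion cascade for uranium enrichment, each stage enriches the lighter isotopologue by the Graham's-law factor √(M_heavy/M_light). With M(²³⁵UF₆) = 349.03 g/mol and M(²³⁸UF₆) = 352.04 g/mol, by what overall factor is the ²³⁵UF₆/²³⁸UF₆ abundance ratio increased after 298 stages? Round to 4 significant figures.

The single-stage factor is √(M_heavy/M_light), so 298 stages give [√(352.04/349.03)]^298 = (352.04/349.03)^(298/2).
= 1.00862^149 = 3.595.

3.595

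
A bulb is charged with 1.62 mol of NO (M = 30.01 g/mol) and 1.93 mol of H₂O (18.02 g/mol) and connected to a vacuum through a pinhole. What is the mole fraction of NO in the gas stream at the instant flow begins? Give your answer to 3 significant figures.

Rate_i ∝ x_i/√M_i (Graham's law weighted by mole fraction), so the effusate composition follows n_i/√M_i.
Mole fraction of NO in the effusate = (n_NO/√M_NO) / (n_NO/√M_NO + n_H₂O/√M_H₂O)
= (1.62/√30.01) / (1.62/√30.01 + 1.93/√18.02) = 0.2957/(0.2957 + 0.4547) = 0.394.

0.394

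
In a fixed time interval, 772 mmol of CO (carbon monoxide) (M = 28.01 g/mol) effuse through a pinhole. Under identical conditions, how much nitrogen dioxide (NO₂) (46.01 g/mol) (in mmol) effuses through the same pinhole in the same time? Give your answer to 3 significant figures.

602 mmol

From Graham's law, rate_NO₂/rate_CO = √(M_CO/M_NO₂) = √(28.01/46.01) = √0.6088 = 0.7802.
So the amount for NO₂ is 772 × 0.7802 = 602 mmol.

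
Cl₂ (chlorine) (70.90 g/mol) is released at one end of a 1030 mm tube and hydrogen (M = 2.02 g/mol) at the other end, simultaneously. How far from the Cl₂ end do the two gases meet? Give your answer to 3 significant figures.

Distances travelled in equal time are proportional to diffusion rates, so d_Cl₂/d_H₂ = √(M_H₂/M_Cl₂) = √(2.02/70.90) = 0.1688.
With d_Cl₂ + d_H₂ = 1030 mm, d_H₂ = 1030/(1 + 0.1688) = 881.3 mm.
d_Cl₂ = 1030 − 881.3 = 149 mm.

149 mm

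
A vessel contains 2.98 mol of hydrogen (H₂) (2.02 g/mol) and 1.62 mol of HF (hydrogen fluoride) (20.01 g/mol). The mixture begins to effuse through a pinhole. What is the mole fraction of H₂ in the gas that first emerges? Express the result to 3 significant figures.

Each component's effusion rate ∝ (its partial pressure)·(1/√M) ∝ n_i/√M_i.
Mole fraction of H₂ in the effusate = (n_H₂/√M_H₂) / (n_H₂/√M_H₂ + n_HF/√M_HF)
= (2.98/√2.02) / (2.98/√2.02 + 1.62/√20.01) = 2.097/(2.097 + 0.3622) = 0.853.

0.853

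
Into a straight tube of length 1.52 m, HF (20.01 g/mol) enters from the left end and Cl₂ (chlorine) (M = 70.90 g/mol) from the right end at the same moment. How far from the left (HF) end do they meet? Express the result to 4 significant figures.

Graham's law gives d_HF/d_Cl₂ = rate_HF/rate_Cl₂ = √(M_Cl₂/M_HF) = √(70.90/20.01) = 1.882.
With d_HF + d_Cl₂ = 1.52 m, d_Cl₂ = 1.52/(1 + 1.882) = 0.5273 m.
d_HF = 1.52 − 0.5273 = 0.9927 m.

0.9927 m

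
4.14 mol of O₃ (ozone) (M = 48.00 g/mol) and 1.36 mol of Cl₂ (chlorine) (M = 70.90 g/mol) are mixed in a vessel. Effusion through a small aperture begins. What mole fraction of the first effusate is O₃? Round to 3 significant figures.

0.787

Effusion rate of each component ∝ n_i/√M_i (partial pressure × 1/√M).
Mole fraction of O₃ in the effusate = (n_O₃/√M_O₃) / (n_O₃/√M_O₃ + n_Cl₂/√M_Cl₂)
= (4.14/√48.00) / (4.14/√48.00 + 1.36/√70.90) = 0.5976/(0.5976 + 0.1615) = 0.787.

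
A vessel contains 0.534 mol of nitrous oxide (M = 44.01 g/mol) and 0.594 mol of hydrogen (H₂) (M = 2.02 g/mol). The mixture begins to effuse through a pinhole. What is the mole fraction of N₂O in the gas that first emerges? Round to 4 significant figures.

Effusion rate of each component ∝ n_i/√M_i (partial pressure × 1/√M).
Mole fraction of N₂O in the effusate = (n_N₂O/√M_N₂O) / (n_N₂O/√M_N₂O + n_H₂/√M_H₂)
= (0.534/√44.01) / (0.534/√44.01 + 0.594/√2.02) = 0.08049/(0.08049 + 0.4179) = 0.1615.

0.1615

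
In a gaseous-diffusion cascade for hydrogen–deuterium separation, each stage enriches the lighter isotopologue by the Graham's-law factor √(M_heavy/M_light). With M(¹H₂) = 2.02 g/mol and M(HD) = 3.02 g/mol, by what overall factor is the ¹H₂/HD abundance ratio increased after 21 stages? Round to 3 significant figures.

68.2

After 21 stages the ratio has grown by (√(3.02/2.02))^21 = (3.02/2.02)^(21/2).
= 1.49505^(21/2) = 68.2.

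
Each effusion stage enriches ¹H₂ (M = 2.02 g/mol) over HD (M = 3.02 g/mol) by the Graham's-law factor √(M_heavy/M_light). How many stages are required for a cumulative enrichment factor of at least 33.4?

Per stage α = (3.02/2.02)^(1/2) = 1.49505^0.5, giving ln α = 0.2011.
Need α^N ≥ 33.4 ⇒ N ≥ ln(33.4) / ln α = 3.509 / 0.2011 = 17.45.
Minimum whole number of stages: N = 18.

18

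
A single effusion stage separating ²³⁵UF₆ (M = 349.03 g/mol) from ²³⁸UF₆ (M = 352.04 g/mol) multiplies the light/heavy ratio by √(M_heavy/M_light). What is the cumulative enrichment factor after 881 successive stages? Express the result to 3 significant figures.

Each stage multiplies the ratio by α = √(352.04/349.03), so after 881 stages the overall factor is α^881 = (352.04/349.03)^(881/2).
= 1.00862^(881/2) = 43.9.

43.9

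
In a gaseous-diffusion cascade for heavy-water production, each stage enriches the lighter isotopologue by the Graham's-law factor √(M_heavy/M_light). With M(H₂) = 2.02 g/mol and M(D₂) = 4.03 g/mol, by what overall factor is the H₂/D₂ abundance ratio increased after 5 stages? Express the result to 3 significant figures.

5.62

Each stage multiplies the ratio by α = √(4.03/2.02), so after 5 stages the overall factor is α^5 = (4.03/2.02)^(5/2).
= 1.99505^(5/2) = 5.62.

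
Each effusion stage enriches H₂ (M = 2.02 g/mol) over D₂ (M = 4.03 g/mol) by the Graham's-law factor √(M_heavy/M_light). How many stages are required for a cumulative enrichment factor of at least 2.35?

Per stage α = (4.03/2.02)^(1/2) = 1.99505^0.5, giving ln α = 0.3453.
Need α^N ≥ 2.35 ⇒ N ≥ ln(2.35) / ln α = 0.8544 / 0.3453 = 2.47.
Minimum whole number of stages: N = 3.

3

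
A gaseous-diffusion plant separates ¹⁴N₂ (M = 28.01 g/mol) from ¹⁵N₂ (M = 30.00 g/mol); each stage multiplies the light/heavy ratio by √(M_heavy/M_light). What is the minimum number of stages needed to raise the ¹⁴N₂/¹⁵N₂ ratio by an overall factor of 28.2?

98

Per stage α = (30.00/28.01)^(1/2) = 1.07105^0.5, giving ln α = 0.03432.
Need α^N ≥ 28.2 ⇒ N ≥ ln(28.2) / ln α = 3.339 / 0.03432 = 97.31.
Minimum whole number of stages: N = 98.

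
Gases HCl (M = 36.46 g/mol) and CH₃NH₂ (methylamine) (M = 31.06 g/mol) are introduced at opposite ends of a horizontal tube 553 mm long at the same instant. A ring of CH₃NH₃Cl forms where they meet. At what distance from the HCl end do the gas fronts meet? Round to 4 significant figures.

Graham's law gives d_HCl/d_CH₃NH₂ = rate_HCl/rate_CH₃NH₂ = √(M_CH₃NH₂/M_HCl) = √(31.06/36.46) = 0.9230.
With d_HCl + d_CH₃NH₂ = 553 mm, d_CH₃NH₂ = 553/(1 + 0.9230) = 287.6 mm.
d_HCl = 553 − 287.6 = 265.4 mm.

265.4 mm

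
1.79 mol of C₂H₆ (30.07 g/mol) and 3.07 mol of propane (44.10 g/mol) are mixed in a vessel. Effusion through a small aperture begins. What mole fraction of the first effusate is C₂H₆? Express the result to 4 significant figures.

Each component's effusion rate ∝ (its partial pressure)·(1/√M) ∝ n_i/√M_i.
x_C₂H₆(eff) = (n_C₂H₆/√M_C₂H₆) / (n_C₂H₆/√M_C₂H₆ + n_C₃H₈/√M_C₃H₈)
= (1.79/√30.07) / (1.79/√30.07 + 3.07/√44.10) = 0.3264/(0.3264 + 0.4623) = 0.4139.

0.4139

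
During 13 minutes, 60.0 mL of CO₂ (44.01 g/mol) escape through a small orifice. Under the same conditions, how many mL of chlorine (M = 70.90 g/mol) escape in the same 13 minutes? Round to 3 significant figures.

47.3 mL

By Graham's law, rate_Cl₂/rate_CO₂ = √(M_CO₂/M_Cl₂) = √(44.01/70.90) = √0.6207 = 0.7879.
So the volume for Cl₂ is 60.0 × 0.7879 = 47.3 mL.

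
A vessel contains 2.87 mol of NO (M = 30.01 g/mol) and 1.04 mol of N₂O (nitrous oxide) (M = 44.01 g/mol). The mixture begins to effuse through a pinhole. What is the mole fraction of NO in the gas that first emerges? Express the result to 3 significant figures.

0.770

Each component's effusion rate ∝ (its partial pressure)·(1/√M) ∝ n_i/√M_i.
Mole fraction of NO in the effusate = (n_NO/√M_NO) / (n_NO/√M_NO + n_N₂O/√M_N₂O)
= (2.87/√30.01) / (2.87/√30.01 + 1.04/√44.01) = 0.5239/(0.5239 + 0.1568) = 0.770.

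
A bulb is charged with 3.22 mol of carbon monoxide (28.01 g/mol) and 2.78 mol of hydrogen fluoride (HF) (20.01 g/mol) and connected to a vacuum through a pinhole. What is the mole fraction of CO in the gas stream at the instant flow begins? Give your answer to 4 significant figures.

The effusion rate of species i is ∝ p_i/√M_i ∝ n_i/√M_i.
So x_CO in the escaping gas = (n_CO/√M_CO) / Σ(n_i/√M_i)
= (3.22/√28.01) / (3.22/√28.01 + 2.78/√20.01) = 0.6084/(0.6084 + 0.6215) = 0.4947.

0.4947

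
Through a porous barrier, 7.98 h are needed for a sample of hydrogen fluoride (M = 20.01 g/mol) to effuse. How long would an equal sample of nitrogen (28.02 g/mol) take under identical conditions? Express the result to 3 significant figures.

From Graham's law, t_N₂/t_HF = √(M_N₂/M_HF) = √(28.02/20.01) = √1.400 = 1.183.
So the time for N₂ is 7.98 × 1.183 = 9.44 h.

9.44 h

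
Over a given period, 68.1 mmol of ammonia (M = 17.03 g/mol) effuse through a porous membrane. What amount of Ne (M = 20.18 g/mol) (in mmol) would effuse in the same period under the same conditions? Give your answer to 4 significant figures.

62.56 mmol

Using Graham's law: rate_Ne/rate_NH₃ = √(M_NH₃/M_Ne) = √(17.03/20.18) = √0.8439 = 0.9186.
So the amount for Ne is 68.1 × 0.9186 = 62.56 mmol.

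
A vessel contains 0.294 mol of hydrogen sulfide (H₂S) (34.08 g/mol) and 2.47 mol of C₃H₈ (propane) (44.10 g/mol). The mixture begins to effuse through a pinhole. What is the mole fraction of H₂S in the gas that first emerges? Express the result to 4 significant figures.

0.1193

The effusion rate of species i is ∝ p_i/√M_i ∝ n_i/√M_i.
x_H₂S(eff) = (n_H₂S/√M_H₂S) / (n_H₂S/√M_H₂S + n_C₃H₈/√M_C₃H₈)
= (0.294/√34.08) / (0.294/√34.08 + 2.47/√44.10) = 0.05036/(0.05036 + 0.3719) = 0.1193.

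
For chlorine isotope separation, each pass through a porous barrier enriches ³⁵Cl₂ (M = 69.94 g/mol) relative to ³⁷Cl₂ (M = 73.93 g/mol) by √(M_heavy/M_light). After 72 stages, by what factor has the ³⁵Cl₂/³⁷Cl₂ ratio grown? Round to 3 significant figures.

7.37

Overall factor = α^72 with α = √(73.93/69.94), i.e. (73.93/69.94)^(72/2).
= 1.05705^36 = 7.37.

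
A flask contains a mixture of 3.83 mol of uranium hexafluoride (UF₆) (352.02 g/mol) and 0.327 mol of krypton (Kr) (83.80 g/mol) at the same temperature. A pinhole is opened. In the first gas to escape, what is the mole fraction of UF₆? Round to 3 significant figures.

Each component's effusion rate ∝ (its partial pressure)·(1/√M) ∝ n_i/√M_i.
x_UF₆(eff) = (n_UF₆/√M_UF₆) / (n_UF₆/√M_UF₆ + n_Kr/√M_Kr)
= (3.83/√352.02) / (3.83/√352.02 + 0.327/√83.80) = 0.2041/(0.2041 + 0.03572) = 0.851.

0.851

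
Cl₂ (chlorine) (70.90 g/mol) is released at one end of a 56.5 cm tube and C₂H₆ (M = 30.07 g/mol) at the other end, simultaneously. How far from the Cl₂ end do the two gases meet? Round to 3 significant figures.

The fronts meet when d_Cl₂ + d_C₂H₆ = L with d_Cl₂/d_C₂H₆ = √(M_C₂H₆/M_Cl₂) (Graham's law). Here √(M_C₂H₆/M_Cl₂) = √(30.07/70.90) = 0.6512.
With d_Cl₂ + d_C₂H₆ = 56.5 cm, d_C₂H₆ = 56.5/(1 + 0.6512) = 34.22 cm.
d_Cl₂ = 56.5 − 34.22 = 22.3 cm.

22.3 cm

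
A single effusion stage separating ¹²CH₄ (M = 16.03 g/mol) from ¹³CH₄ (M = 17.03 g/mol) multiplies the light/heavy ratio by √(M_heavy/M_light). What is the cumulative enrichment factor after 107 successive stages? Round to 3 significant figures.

Each stage multiplies the ratio by α = √(17.03/16.03), so after 107 stages the overall factor is α^107 = (17.03/16.03)^(107/2).
= 1.06238^(107/2) = 25.5.

25.5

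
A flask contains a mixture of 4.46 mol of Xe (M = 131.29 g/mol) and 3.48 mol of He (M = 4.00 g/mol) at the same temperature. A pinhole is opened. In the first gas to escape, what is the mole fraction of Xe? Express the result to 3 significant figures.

The effusion rate of species i is ∝ p_i/√M_i ∝ n_i/√M_i.
x_Xe(eff) = (n_Xe/√M_Xe) / (n_Xe/√M_Xe + n_He/√M_He)
= (4.46/√131.29) / (4.46/√131.29 + 3.48/√4.00) = 0.3892/(0.3892 + 1.740) = 0.183.

0.183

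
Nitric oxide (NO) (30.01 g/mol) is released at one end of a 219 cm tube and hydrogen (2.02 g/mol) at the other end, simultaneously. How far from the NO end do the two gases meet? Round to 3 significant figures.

The fronts meet when d_NO + d_H₂ = L with d_NO/d_H₂ = √(M_H₂/M_NO) (Graham's law). Here √(M_H₂/M_NO) = √(2.02/30.01) = 0.2594.
With d_NO + d_H₂ = 219 cm, d_H₂ = 219/(1 + 0.2594) = 173.9 cm.
d_NO = 219 − 173.9 = 45.1 cm.

45.1 cm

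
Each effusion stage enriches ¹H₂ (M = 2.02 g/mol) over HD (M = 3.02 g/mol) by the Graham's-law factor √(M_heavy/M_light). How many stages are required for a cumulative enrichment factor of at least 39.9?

19

With α = √(3.02/2.02) per stage, ln α = ½ ln(1.49505) = 0.2011.
Need α^N ≥ 39.9 ⇒ N ≥ ln(39.9) / ln α = 3.686 / 0.2011 = 18.33.
Minimum whole number of stages: N = 19.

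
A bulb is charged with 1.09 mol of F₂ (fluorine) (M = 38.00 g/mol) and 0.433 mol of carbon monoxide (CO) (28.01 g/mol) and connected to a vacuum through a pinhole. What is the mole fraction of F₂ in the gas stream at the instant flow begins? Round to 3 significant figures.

Each component's effusion rate ∝ (its partial pressure)·(1/√M) ∝ n_i/√M_i.
Mole fraction of F₂ in the effusate = (n_F₂/√M_F₂) / (n_F₂/√M_F₂ + n_CO/√M_CO)
= (1.09/√38.00) / (1.09/√38.00 + 0.433/√28.01) = 0.1768/(0.1768 + 0.08181) = 0.684.

0.684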